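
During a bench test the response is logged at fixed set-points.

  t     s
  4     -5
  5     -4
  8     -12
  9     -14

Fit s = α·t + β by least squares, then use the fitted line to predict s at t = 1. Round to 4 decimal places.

From the data, Σt·t = 186, Σt = 26, Σ1 = 4.
Moment sums: Σt·s = -262, Σs = -35.
MᵀM·[α, β]ᵀ = Mᵀs becomes [[186, 26]; [26, 4]]·[α, β]ᵀ = [-262, -35]ᵀ.
Determinant 186·4 − 26² = 68.
α = ((-262)·4 − 26·(-35))/68 = -69/34; β = (186·(-35) − 26·(-262))/68 = 151/34.
At t = 1: ŝ = (-69/34)·(1) + (151/34)·(1) = 41/17.

ŝ = 2.4118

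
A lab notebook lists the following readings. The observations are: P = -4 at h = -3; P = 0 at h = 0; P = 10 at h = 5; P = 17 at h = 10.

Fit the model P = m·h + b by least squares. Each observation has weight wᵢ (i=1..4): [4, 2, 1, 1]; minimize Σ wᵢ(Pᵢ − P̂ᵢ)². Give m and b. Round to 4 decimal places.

Compute the Gram sums: Σwᵢ·h·h = 161, Σwᵢ·h = 3, Σwᵢ·1 = 8.
And Σwᵢ·h·P = 268, Σwᵢ·P = 11.
Eliminating b: 8·(row 1) − 3·(row 2) gives 1279·m = 8·268 − 3·11 = 2111, so m = 2111/1279.
Then b = (11 − 3·(2111/1279))/8 = 967/1279.

m = 1.6505, b = 0.7561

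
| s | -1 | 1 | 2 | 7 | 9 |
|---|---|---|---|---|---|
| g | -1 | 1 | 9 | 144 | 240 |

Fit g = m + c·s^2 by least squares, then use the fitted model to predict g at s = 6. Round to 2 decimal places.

From the data, Σ1 = 5, Σs^2 = 136, Σs^2·s^2 = 8980.
For Aᵀg: Σg = 393, Σs^2·g = 26532.
So AᵀA·[m, c]ᵀ = Aᵀg: [[5, 136]; [136, 8980]]·[m, c]ᵀ = [393, 26532]ᵀ.
Determinant 5·8980 − 136² = 26404.
m = (393·8980 − 136·26532)/26404 = -3; c = (5·26532 − 136·393)/26404 = 3.
At s = 6: ĝ = (-3)·(1) + (3)·(36) = 105.

ĝ = 105.00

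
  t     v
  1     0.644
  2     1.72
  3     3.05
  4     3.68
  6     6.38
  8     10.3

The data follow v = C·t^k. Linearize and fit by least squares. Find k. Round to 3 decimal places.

k = 1.293

Linearized form: ln v = k·ln t + ln C. From the 6 transformed points,
Sums: Σln t = 7.0493, Σ(ln t)² = 11.1437, Σln v = 6.7056, Σln t·ln v = 11.5772.
Normal system: [[11.1437, 7.0493]; [7.0493, 6]]·[k, ln C]ᵀ = [11.5772, 6.7056]ᵀ.
Δ = 11.1437·6 − (7.0493)² = 17.1702; k = (11.5772·6 − 7.0493·6.7056)/17.1702 = 1.29257, ln C = (11.1437·6.7056 − 7.0493·11.5772)/17.1702 = -0.40100.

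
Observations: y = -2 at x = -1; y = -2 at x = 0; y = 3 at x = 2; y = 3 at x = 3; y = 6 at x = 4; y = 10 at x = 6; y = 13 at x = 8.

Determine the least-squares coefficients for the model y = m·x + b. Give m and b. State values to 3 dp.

Forming MᵀM = [[130, 22]; [22, 7]] and Mᵀy = [205, 31]ᵀ gives MᵀM·[m, b]ᵀ = Mᵀy.
det = 130·7 − 22² = 426.
m = (205·7 − 22·31)/426 = 251/142; b = (130·31 − 22·205)/426 = -80/71.

m = 1.768, b = -1.127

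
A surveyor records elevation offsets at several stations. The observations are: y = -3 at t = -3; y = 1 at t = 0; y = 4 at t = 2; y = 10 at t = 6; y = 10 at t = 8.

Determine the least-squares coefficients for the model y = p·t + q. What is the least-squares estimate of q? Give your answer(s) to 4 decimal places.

The normal system AᵀA·[p, q]ᵀ = Aᵀy is [[113, 13]; [13, 5]]·[p, q]ᵀ = [157, 22]ᵀ.
det = 113·5 − 13² = 396.
p = (157·5 − 13·22)/396 = 499/396; q = (113·22 − 13·157)/396 = 445/396.

q = 1.1237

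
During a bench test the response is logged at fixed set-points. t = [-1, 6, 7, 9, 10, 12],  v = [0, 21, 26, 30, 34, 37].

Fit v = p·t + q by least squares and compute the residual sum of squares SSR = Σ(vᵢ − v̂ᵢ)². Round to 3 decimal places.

SSR = 8.334

From the data, Σt·t = 411, Σt = 43, Σ1 = 6.
And Σt·v = 1362, Σv = 148.
Normal equations: [[411, 43]; [43, 6]]·[p, q]ᵀ = [1362, 148]ᵀ.
det = 411·6 − 43² = 617.
p = (1362·6 − 43·148)/617 = 1808/617; q = (411·148 − 43·1362)/617 = 2262/617.
Residuals: -454/617, -153/617, 1124/617, -24/617, 636/617, -1129/617; SSR = 5142/617.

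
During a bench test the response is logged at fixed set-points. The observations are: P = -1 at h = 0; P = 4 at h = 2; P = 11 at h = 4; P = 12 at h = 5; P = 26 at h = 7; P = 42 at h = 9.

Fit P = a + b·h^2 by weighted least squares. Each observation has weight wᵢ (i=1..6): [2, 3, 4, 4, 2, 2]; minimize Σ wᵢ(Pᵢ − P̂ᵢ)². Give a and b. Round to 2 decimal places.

Entries of XᵀWX: Σwᵢ·1 = 17, Σwᵢ·h^2 = 436, Σwᵢ·h^2·h^2 = 21496.
Right-hand side: Σwᵢ·P = 238, Σwᵢ·h^2·P = 11304.
Normal equations: [[17, 436]; [436, 21496]]·[a, b]ᵀ = [238, 11304]ᵀ.
Determinant 17·21496 − 436² = 175336.
a = (238·21496 − 436·11304)/175336 = 23438/21917; b = (17·11304 − 436·238)/175336 = 11050/21917.

a = 1.07, b = 0.50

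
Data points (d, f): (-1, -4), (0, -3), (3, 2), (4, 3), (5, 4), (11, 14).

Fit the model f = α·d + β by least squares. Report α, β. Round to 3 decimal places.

MᵀM·[α, β]ᵀ = Mᵀf reads: 172·α + 22·β = 196;  22·α + 6·β = 16.
(Σd·d = 172, Σd = 22, Σ1 = 6, Σd·f = 196, Σf = 16.)
Eliminating β: 6·(row 1) − 22·(row 2) gives 548·α = 6·196 − 22·16 = 824, so α = 206/137.
Then β = (16 − 22·(206/137))/6 = -390/137.

α = 1.504, β = -2.847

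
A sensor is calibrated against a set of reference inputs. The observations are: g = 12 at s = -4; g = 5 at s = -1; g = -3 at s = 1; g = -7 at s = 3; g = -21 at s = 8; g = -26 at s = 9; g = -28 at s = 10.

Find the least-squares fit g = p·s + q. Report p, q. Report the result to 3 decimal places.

p = -2.887, q = 1.008

Sums needed: Σs·s = 272, Σs = 26, Σ1 = 7.
And Σs·g = -759, Σg = -68.
Normal equations: [[272, 26]; [26, 7]]·[p, q]ᵀ = [-759, -68]ᵀ.
Eliminating q: 7·(row 1) − 26·(row 2) gives 1228·p = 7·(-759) − 26·(-68) = -3545, so p = -3545/1228.
Then q = ((-68) − 26·(-3545/1228))/7 = 619/614.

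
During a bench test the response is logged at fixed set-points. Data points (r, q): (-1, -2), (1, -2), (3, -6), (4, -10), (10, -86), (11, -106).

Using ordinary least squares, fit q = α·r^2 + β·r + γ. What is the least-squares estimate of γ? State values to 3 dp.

With design matrix A, AᵀA = [[24980, 2422, 248]; [2422, 248, 28]; [248, 28, 6]] and Aᵀq = [-21644, -2084, -212]ᵀ.
Solving the 3×3 system (Gaussian elimination) gives α = -95266/96645, β = 125162/96645, γ = -20406/32215.

γ = -0.633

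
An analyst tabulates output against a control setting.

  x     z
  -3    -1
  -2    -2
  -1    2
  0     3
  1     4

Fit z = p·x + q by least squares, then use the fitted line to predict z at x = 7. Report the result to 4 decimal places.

ẑ = 13.2000

The normal system MᵀM·[p, q]ᵀ = Mᵀz is [[15, -5]; [-5, 5]]·[p, q]ᵀ = [9, 6]ᵀ.
Eliminating q: 5·(row 1) − (-5)·(row 2) gives 50·p = 5·9 − (-5)·6 = 75, so p = 3/2.
Then q = (6 − (-5)·(3/2))/5 = 27/10.
At x = 7: ẑ = (3/2)·(7) + (27/10)·(1) = 66/5.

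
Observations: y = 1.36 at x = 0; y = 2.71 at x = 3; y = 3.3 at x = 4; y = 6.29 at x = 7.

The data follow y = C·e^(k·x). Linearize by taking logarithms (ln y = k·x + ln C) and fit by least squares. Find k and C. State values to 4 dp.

Let Y = ln y. Fitting Y = k·x + ln C by least squares:
Σx = 14.0000, Σ(x)² = 74.0000, Σln y = 4.3373, Σx·ln y = 20.6393.
Equations: 74.0000·k + 14.0000·ln C = 20.6393;  14.0000·k + 4·ln C = 4.3373.
Δ = 74.0000·4 − (14.0000)² = 100.0000; k = (20.6393·4 − 14.0000·4.3373)/100.0000 = 0.21835, ln C = (74.0000·4.3373 − 14.0000·20.6393)/100.0000 = 0.32012, so C = exp(0.32012) = 1.37729.

k = 0.2183, C = 1.3773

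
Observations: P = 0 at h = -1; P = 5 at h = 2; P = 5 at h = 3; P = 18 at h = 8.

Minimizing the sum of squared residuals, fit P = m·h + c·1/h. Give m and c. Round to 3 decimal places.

m = 2.265, c = -1.920

With design matrix A, AᵀA = [[78, 4]; [4, 793/576]] and AᵀP = [169, 77/12]ᵀ.
det = 78·(793/576) − 4² = 8773/96.
m = (169·(793/576) − 4·(77/12))/(8773/96) = 119233/52638; c = (78·(77/12) − 4·169)/(8773/96) = -16848/8773.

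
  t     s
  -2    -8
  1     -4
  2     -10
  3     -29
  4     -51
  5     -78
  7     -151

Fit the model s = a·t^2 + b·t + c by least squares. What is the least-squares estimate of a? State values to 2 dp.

a = -2.96

From the data, Σt^2·t^2 = 3396, Σt^2·t = 560, Σt^2 = 108, Σt·t = 108, Σt = 20, Σ1 = 7.
Moment sums: Σt^2·s = -10502, Σt·s = -1746, Σs = -331.
So XᵀX·[a, b, c]ᵀ = Xᵀs: [[3396, 560, 108]; [560, 108, 20]; [108, 20, 7]]·[a, b, c]ᵀ = [-10502, -1746, -331]ᵀ.
Row-reducing yields a = -64021/21658, b = -24301/21658, c = 16535/10829.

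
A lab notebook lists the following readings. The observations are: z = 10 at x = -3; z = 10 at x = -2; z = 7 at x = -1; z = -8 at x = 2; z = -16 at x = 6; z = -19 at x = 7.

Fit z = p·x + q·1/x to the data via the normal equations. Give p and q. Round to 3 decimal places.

p = -2.615, q = -5.438

From the data, Σx·x = 103, Σx·1/x = 6, Σ1/x·1/x = 2927/1764.
Right-hand side: Σx·z = -302, Σ1/x·z = -173/7.
Normal equations: [[103, 6]; [6, 2927/1764]]·[p, q]ᵀ = [-302, -173/7]ᵀ.
det = 103·(2927/1764) − 6² = 237977/1764.
p = ((-302)·(2927/1764) − 6·(-173/7))/(237977/1764) = -622378/237977; q = (103·(-173/7) − 6·(-302))/(237977/1764) = -1294020/237977.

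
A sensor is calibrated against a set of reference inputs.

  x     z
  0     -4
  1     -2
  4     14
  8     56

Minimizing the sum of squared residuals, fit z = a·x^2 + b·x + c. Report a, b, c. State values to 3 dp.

Compute the Gram sums: Σx^2·x^2 = 4353, Σx^2·x = 577, Σx^2 = 81, Σx·x = 81, Σx = 13, Σ1 = 4.
And Σx^2·z = 3806, Σx·z = 502, Σz = 64.
So AᵀA·[a, b, c]ᵀ = Aᵀz: [[4353, 577, 81]; [577, 81, 13]; [81, 13, 4]]·[a, b, c]ᵀ = [3806, 502, 64]ᵀ.
Solving the 3×3 system (Gaussian elimination) gives a = 251/334, b = 2509/1670, c = -3424/835.

a = 0.751, b = 1.502, c = -4.101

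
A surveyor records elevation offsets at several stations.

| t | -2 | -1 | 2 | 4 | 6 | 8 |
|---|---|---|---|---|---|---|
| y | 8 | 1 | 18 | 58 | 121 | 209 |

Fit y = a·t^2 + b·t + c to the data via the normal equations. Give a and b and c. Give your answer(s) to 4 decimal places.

Compute the Gram sums: Σt^2·t^2 = 5681, Σt^2·t = 791, Σt^2 = 125, Σt·t = 125, Σt = 17, Σ1 = 6.
Moment sums: Σt^2·y = 18765, Σt·y = 2649, Σy = 415.
So XᵀX·[a, b, c]ᵀ = Xᵀy: [[5681, 791, 125]; [791, 125, 17]; [125, 17, 6]]·[a, b, c]ᵀ = [18765, 2649, 415]ᵀ.
Inverting the 3×3 Gram matrix, [a, b, c]ᵀ = [133961/45580, 112299/45580, 21791/22790]ᵀ.

a = 2.9390, b = 2.4638, c = 0.9562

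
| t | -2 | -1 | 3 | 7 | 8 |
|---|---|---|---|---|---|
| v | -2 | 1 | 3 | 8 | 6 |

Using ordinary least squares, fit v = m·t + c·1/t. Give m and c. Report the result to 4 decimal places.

Sums needed: Σt·t = 127, Σt·1/t = 5, Σ1/t·1/t = 39433/28224.
Moment sums: Σt·v = 116, Σ1/t·v = 81/28.
det = 127·(39433/28224) − 5² = 4302391/28224.
m = (116·(39433/28224) − 5·(81/28))/(4302391/28224) = 4165988/4302391; c = (127·(81/28) − 5·116)/(4302391/28224) = -6000624/4302391.

m = 0.9683, c = -1.3947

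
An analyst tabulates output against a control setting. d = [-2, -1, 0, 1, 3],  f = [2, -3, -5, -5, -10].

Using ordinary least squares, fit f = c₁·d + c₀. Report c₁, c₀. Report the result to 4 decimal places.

c₁ = -2.1486, c₀ = -3.7703

AᵀA·[c₁, c₀]ᵀ = Aᵀf reads: 15·c₁ + 1·c₀ = -36;  1·c₁ + 5·c₀ = -21.
(Σd·d = 15, Σd = 1, Σ1 = 5, Σd·f = -36, Σf = -21.)
Determinant 15·5 − 1² = 74.
c₁ = ((-36)·5 − 1·(-21))/74 = -159/74; c₀ = (15·(-21) − 1·(-36))/74 = -279/74.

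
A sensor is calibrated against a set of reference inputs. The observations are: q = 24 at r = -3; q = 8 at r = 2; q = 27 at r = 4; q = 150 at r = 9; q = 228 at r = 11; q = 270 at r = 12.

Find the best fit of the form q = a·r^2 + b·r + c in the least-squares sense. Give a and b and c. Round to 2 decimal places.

MᵀM·[a, b, c]ᵀ = Mᵀq reads: 42291·a + 3833·b + 375·c = 79298;  3833·a + 375·b + 35·c = 7150;  375·a + 35·b + 6·c = 707.
Solving the 3×3 system (Gaussian elimination) gives a = 1019035/513136, b = -726779/513136, c = 507191/256568.

a = 1.99, b = -1.42, c = 1.98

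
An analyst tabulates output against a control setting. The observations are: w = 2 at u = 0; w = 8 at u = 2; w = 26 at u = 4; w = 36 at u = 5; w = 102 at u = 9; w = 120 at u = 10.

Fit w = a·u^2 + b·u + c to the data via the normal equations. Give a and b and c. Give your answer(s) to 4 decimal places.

a = 0.9978, b = 2.0230, c = 1.3011

Forming MᵀM = [[17458, 1926, 226]; [1926, 226, 30]; [226, 30, 6]] and Mᵀw = [21610, 2418, 294]ᵀ gives MᵀM·[a, b, c]ᵀ = Mᵀw.
Inverting the 3×3 Gram matrix, [a, b, c]ᵀ = [8649/8668, 17535/8668, 5639/4334]ᵀ.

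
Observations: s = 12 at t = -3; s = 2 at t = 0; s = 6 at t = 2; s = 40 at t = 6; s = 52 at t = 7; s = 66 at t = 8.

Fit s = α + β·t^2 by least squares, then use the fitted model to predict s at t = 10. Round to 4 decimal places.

Compute the Gram sums: Σ1 = 6, Σt^2 = 162, Σt^2·t^2 = 7890.
For Xᵀs: Σs = 178, Σt^2·s = 8344.
Normal equations: [[6, 162]; [162, 7890]]·[α, β]ᵀ = [178, 8344]ᵀ.
Δ = 6·7890 − 162² = 21096.
α = (178·7890 − 162·8344)/21096 = 4391/1758; β = (6·8344 − 162·178)/21096 = 1769/1758.
At t = 10: ŝ = (4391/1758)·(1) + (1769/1758)·(100) = 181291/1758.

ŝ = 103.1234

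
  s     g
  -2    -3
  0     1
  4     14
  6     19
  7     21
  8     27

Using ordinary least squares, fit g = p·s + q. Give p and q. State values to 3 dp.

p = 2.922, q = 1.967

Normal-equation sums: Σs·s = 169, Σs = 23, Σ1 = 6.
Right-hand side: Σs·g = 539, Σg = 79.
Eliminating q: 6·(row 1) − 23·(row 2) gives 485·p = 6·539 − 23·79 = 1417, so p = 1417/485.
Then q = (79 − 23·(1417/485))/6 = 954/485.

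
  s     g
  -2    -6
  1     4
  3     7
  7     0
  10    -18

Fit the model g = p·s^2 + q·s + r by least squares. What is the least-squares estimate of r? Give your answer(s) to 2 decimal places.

Forming MᵀM = [[12499, 1363, 163]; [1363, 163, 19]; [163, 19, 5]] and Mᵀg = [-1757, -143, -13]ᵀ gives MᵀM·[p, q, r]ᵀ = Mᵀg.
Inverting the 3×3 Gram matrix, [p, q, r]ᵀ = [-1949/3768, 12077/3768, 327/157]ᵀ.

r = 2.08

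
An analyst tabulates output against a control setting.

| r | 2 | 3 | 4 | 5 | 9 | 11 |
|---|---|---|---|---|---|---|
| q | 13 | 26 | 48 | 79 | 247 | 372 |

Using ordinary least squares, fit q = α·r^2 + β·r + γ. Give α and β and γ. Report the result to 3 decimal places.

α = 3.082, β = -0.165, γ = 0.280

Setting ∂/∂α … = 0 gives: 22180·α + 2284·β + 256·γ = 68048;  2284·α + 256·β + 34·γ = 7006;  256·α + 34·β + 6·γ = 785.
(Σr^2·r^2 = 22180, Σr^2·r = 2284, Σr^2 = 256, Σr·r = 256, Σr = 34, Σ1 = 6, Σr^2·q = 68048, Σr·q = 7006, Σq = 785.)
Row-reducing yields α = 8561/2778, β = -2287/13890, γ = 648/2315.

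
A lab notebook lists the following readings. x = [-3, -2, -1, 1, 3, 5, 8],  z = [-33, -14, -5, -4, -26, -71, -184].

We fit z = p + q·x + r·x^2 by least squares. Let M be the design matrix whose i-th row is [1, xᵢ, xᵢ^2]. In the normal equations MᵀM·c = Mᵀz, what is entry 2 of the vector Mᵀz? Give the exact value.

-1777

Entry 2 ↔ basis x, so (Mᵀz)_{2} = Σᵢ (x)·zᵢ = (-3)·(-33) + (-2)·(-14) + (-1)·(-5) + (1)·(-4) + (3)·(-26) + (5)·(-71) + (8)·(-184) = -1777.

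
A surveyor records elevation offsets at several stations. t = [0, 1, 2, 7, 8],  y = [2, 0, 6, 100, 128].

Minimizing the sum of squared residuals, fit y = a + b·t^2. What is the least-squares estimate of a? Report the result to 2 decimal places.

Entries of MᵀM: Σ1 = 5, Σt^2 = 118, Σt^2·t^2 = 6514.
Right-hand side: Σy = 236, Σt^2·y = 13116.
So MᵀM·[a, b]ᵀ = Mᵀy: [[5, 118]; [118, 6514]]·[a, b]ᵀ = [236, 13116]ᵀ.
det = 5·6514 − 118² = 18646.
a = (236·6514 − 118·13116)/18646 = -5192/9323; b = (5·13116 − 118·236)/18646 = 18866/9323.

a = -0.56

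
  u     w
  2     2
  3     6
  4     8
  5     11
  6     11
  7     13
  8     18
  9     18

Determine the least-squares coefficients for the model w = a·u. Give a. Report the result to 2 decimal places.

Setting ∂/∂a … = 0 gives: 284·a = 572.
Hence a = 572 / 284 ≈ 2.01408.

a = 2.01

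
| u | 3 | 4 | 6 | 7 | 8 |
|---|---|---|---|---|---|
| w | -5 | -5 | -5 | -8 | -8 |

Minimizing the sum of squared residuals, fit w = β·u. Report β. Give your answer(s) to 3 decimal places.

Sums needed: Σu·u = 174.
For Xᵀw: Σu·w = -185.
So XᵀX·[β]ᵀ = Xᵀw: [[174]]·[β]ᵀ = [-185]ᵀ.
β = (-185)/174 = -1.06322.

β = -1.063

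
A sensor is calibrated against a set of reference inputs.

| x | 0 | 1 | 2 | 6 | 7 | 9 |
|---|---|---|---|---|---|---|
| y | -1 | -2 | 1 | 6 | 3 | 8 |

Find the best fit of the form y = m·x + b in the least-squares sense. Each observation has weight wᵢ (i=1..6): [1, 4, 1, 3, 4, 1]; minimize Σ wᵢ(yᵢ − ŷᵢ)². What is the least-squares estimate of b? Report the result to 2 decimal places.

Setting ∂/∂m … = 0 gives: 393·m + 61·b = 258;  61·m + 14·b = 30.
(Σwᵢ·x·x = 393, Σwᵢ·x = 61, Σwᵢ·1 = 14, Σwᵢ·x·y = 258, Σwᵢ·y = 30.)
Eliminating b: 14·(row 1) − 61·(row 2) gives 1781·m = 14·258 − 61·30 = 1782, so m = 1782/1781.
Then b = (30 − 61·(1782/1781))/14 = -3948/1781.

b = -2.22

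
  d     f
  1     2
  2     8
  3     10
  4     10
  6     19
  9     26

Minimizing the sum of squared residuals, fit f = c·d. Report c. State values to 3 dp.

Compute the Gram sums: Σd·d = 147.
And Σd·f = 436.
Hence c = 436 / 147 ≈ 2.96599.

c = 2.966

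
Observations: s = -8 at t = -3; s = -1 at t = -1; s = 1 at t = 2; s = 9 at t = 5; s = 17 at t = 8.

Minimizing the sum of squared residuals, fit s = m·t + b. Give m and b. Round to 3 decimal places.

Compute the Gram sums: Σt·t = 103, Σt = 11, Σ1 = 5.
Right-hand side: Σt·s = 208, Σs = 18.
det = 103·5 − 11² = 394.
m = (208·5 − 11·18)/394 = 421/197; b = (103·18 − 11·208)/394 = -217/197.

m = 2.137, b = -1.102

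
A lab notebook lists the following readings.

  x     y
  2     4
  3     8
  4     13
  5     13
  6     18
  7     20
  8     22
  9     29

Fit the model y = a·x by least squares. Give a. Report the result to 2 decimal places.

With design matrix A, AᵀA = [[284]] and Aᵀy = [834]ᵀ.
a = 834/284 = 2.93662.

a = 2.94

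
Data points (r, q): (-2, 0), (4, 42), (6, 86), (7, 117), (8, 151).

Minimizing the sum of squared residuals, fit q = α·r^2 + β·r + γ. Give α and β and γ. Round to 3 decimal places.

Sums needed: Σr^2·r^2 = 8065, Σr^2·r = 1127, Σr^2 = 169, Σr·r = 169, Σr = 23, Σ1 = 5.
For Mᵀq: Σr^2·q = 19165, Σr·q = 2711, Σq = 396.
So MᵀM·[α, β, γ]ᵀ = Mᵀq: [[8065, 1127, 169]; [1127, 169, 23]; [169, 23, 5]]·[α, β, γ]ᵀ = [19165, 2711, 396]ᵀ.
Row-reducing yields α = 2832/1379, β = 14963/5516, γ = -14849/5516.

α = 2.054, β = 2.713, γ = -2.692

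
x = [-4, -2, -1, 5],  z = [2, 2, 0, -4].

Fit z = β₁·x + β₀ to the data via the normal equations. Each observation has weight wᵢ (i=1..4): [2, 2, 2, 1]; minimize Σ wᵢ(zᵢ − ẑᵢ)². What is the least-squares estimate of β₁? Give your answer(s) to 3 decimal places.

The normal system AᵀWA·[β₁, β₀]ᵀ = AᵀWz is [[67, -9]; [-9, 7]]·[β₁, β₀]ᵀ = [-44, 4]ᵀ.
Eliminating β₀: 7·(row 1) − (-9)·(row 2) gives 388·β₁ = 7·(-44) − (-9)·4 = -272, so β₁ = -68/97.
Then β₀ = (4 − (-9)·(-68/97))/7 = -32/97.

β₁ = -0.701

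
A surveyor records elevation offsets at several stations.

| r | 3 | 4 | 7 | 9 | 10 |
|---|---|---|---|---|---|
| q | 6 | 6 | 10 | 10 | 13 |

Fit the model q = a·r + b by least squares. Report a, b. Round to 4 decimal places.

a = 0.9409, b = 2.7903

MᵀM·[a, b]ᵀ = Mᵀq reads: 255·a + 33·b = 332;  33·a + 5·b = 45.
Eliminating b: 5·(row 1) − 33·(row 2) gives 186·a = 5·332 − 33·45 = 175, so a = 175/186.
Then b = (45 − 33·(175/186))/5 = 173/62.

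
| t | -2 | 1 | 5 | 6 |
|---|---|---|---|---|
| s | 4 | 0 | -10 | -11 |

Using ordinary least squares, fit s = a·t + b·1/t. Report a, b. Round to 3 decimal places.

a = -1.974, b = 1.564

With design matrix A, AᵀA = [[66, 4]; [4, 593/450]] and Aᵀs = [-124, -35/6]ᵀ.
Determinant 66·(593/450) − 4² = 5323/75.
a = ((-124)·(593/450) − 4·(-35/6))/(5323/75) = -31516/15969; b = (66·(-35/6) − 4·(-124))/(5323/75) = 8325/5323.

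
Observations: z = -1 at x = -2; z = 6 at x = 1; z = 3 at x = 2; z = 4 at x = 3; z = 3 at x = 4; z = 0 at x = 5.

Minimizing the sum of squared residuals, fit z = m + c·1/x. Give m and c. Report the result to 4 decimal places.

m = 1.0874, c = 4.7526

Compute the Gram sums: Σ1 = 6, Σ1/x = 107/60, Σ1/x·1/x = 6169/3600.
For Aᵀz: Σz = 15, Σ1/x·z = 121/12.
AᵀA·[m, c]ᵀ = Aᵀz becomes [[6, 107/60]; [107/60, 6169/3600]]·[m, c]ᵀ = [15, 121/12]ᵀ.
Eliminating c: (6169/3600)·(row 1) − (107/60)·(row 2) gives (5113/720)·m = (6169/3600)·15 − (107/60)·(121/12) = 139/18, so m = 5560/5113.
Then c = ((121/12) − (107/60)·(5560/5113))/(6169/3600) = 24300/5113.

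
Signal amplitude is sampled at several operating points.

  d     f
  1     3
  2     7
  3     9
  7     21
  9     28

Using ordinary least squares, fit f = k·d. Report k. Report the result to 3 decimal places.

Sums needed: Σd·d = 144.
Moment sums: Σd·f = 443.
Normal equations: [[144]]·[k]ᵀ = [443]ᵀ.
Hence k = 443 / 144 ≈ 3.07639.

k = 3.076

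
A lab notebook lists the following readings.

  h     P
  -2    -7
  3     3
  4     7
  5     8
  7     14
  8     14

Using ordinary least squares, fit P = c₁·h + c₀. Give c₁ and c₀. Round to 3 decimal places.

Entries of MᵀM: Σh·h = 167, Σh = 25, Σ1 = 6.
Moment sums: Σh·P = 301, ΣP = 39.
So MᵀM·[c₁, c₀]ᵀ = MᵀP: [[167, 25]; [25, 6]]·[c₁, c₀]ᵀ = [301, 39]ᵀ.
Determinant 167·6 − 25² = 377.
c₁ = (301·6 − 25·39)/377 = 831/377; c₀ = (167·39 − 25·301)/377 = -1012/377.

c₁ = 2.204, c₀ = -2.684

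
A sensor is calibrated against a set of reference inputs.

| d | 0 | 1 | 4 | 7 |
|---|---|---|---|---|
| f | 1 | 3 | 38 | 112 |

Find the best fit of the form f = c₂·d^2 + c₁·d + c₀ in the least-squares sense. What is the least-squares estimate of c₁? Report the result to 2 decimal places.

Sums needed: Σd^2·d^2 = 2658, Σd^2·d = 408, Σd^2 = 66, Σd·d = 66, Σd = 12, Σ1 = 4.
Moment sums: Σd^2·f = 6099, Σd·f = 939, Σf = 154.
XᵀX·[c₂, c₁, c₀]ᵀ = Xᵀf becomes [[2658, 408, 66]; [408, 66, 12]; [66, 12, 4]]·[c₂, c₁, c₀]ᵀ = [6099, 939, 154]ᵀ.
Inverting the 3×3 Gram matrix, [c₂, c₁, c₀]ᵀ = [73/33, 137/330, 83/110]ᵀ.

c₁ = 0.42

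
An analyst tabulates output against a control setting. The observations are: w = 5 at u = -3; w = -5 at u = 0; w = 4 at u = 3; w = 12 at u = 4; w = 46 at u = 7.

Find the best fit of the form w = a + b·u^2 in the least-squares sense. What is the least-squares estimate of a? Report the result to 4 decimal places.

Normal-equation sums: Σ1 = 5, Σu^2 = 83, Σu^2·u^2 = 2819.
Right-hand side: Σw = 62, Σu^2·w = 2527.
Δ = 5·2819 − 83² = 7206.
a = (62·2819 − 83·2527)/7206 = -34963/7206; b = (5·2527 − 83·62)/7206 = 7489/7206.

a = -4.8519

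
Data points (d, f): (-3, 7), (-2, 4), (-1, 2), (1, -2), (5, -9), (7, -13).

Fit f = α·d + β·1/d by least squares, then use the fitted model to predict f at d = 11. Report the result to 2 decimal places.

With design matrix A, AᵀA = [[89, 6]; [6, 106789/44100]] and Aᵀf = [-169, -1259/105]ᵀ.
Δ = 89·(106789/44100) − 6² = 7916621/44100.
α = ((-169)·(106789/44100) − 6·(-1259/105))/(7916621/44100) = -14874661/7916621; β = (89·(-1259/105) − 6·(-169))/(7916621/44100) = -2344020/7916621.
At d = 11: f̂ = (-14874661/7916621)·(11) + (-2344020/7916621)·(1/11) = -1802178001/87082831.

f̂ = -20.69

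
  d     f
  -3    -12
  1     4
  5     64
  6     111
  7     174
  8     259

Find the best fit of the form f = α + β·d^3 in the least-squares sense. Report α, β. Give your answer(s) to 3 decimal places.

α = 2.257, β = 0.501

Setting ∂/∂α … = 0 gives: 6·α + 1170·β = 600;  1170·α + 442804·β = 224594.
Eliminating β: 442804·(row 1) − 1170·(row 2) gives 1287924·α = 442804·600 − 1170·224594 = 2907420, so α = 242285/107327.
Then β = (224594 − 1170·(242285/107327))/442804 = 53797/107327.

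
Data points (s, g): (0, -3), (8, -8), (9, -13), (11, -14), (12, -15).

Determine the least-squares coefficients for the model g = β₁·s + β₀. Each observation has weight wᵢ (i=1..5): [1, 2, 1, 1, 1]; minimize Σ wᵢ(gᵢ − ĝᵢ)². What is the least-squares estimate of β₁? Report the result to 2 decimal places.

Normal-equation sums: Σwᵢ·s·s = 474, Σwᵢ·s = 48, Σwᵢ·1 = 6.
For AᵀWg: Σwᵢ·s·g = -579, Σwᵢ·g = -61.
Determinant 474·6 − 48² = 540.
β₁ = ((-579)·6 − 48·(-61))/540 = -91/90; β₀ = (474·(-61) − 48·(-579))/540 = -187/90.

β₁ = -1.01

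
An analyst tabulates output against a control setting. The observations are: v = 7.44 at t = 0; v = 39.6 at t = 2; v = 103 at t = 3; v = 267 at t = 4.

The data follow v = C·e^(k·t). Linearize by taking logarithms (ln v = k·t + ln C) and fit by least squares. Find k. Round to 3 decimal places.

k = 0.894

Taking logs, ln v = k·t + ln C, so regress ln v on t.
Σt = 9.0000, Σ(t)² = 29.0000, Σln v = 15.9077, Σt·ln v = 43.6108.
Equations: 29.0000·k + 9.0000·ln C = 43.6108;  9.0000·k + 4·ln C = 15.9077.
Slope k = (n·Σt·ln v − Σt·Σln v)/(n·Σ(t)² − (Σt)²) = (4·43.6108 − 9.0000·15.9077)/35.0000 = 0.89355; ln C = (Σln v − k·Σt)/n = 1.96643.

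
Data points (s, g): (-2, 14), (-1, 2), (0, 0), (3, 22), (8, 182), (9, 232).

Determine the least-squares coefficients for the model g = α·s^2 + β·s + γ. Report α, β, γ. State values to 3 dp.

Sums needed: Σs^2·s^2 = 10755, Σs^2·s = 1259, Σs^2 = 159, Σs·s = 159, Σs = 17, Σ1 = 6.
For Xᵀg: Σs^2·g = 30696, Σs·g = 3580, Σg = 452.
XᵀX·[α, β, γ]ᵀ = Xᵀg becomes [[10755, 1259, 159]; [1259, 159, 17]; [159, 17, 6]]·[α, β, γ]ᵀ = [30696, 3580, 452]ᵀ.
Solving the 3×3 system (Gaussian elimination) gives α = 6599/2184, β = -943/728, γ = -1165/1092.

α = 3.022, β = -1.295, γ = -1.067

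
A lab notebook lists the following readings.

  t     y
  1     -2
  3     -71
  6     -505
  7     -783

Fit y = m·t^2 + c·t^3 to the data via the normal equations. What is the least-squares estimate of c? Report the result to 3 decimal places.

From the data, Σt^2·t^2 = 3779, Σt^2·t^3 = 24827, Σt^3·t^3 = 165035.
And Σt^2·y = -57188, Σt^3·y = -379568.
So XᵀX·[m, c]ᵀ = Xᵀy: [[3779, 24827]; [24827, 165035]]·[m, c]ᵀ = [-57188, -379568]ᵀ.
Determinant 3779·165035 − 24827² = 7287336.
m = ((-57188)·165035 − 24827·(-379568))/7287336 = -1207237/607278; c = (3779·(-379568) − 24827·(-57188))/7287336 = -1215083/607278.

c = -2.001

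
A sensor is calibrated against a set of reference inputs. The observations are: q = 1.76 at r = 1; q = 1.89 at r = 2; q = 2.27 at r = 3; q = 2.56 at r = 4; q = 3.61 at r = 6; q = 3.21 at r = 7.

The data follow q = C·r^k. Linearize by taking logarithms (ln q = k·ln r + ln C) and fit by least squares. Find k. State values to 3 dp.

k = 0.371

With ln qᵢ as the transformed response and ln rᵢ as the regressor:
AᵀA = [[10.6062, 6.9157]; [6.9157, 6]], rhs = [7.2145, 5.4117]ᵀ  (here Σln r = 6.9157, Σ(ln r)² = 10.6062, Σln q = 5.4117, Σln r·ln q = 7.2145).
Solving (det = 15.8099): k = 0.37076, ln C = 0.47459.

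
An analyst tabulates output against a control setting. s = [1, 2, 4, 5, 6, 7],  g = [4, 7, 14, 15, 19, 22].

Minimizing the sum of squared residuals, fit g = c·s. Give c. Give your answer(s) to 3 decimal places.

c = 3.183

The normal system MᵀM·[c]ᵀ = Mᵀg is [[131]]·[c]ᵀ = [417]ᵀ.
c = 417/131 = 3.18321.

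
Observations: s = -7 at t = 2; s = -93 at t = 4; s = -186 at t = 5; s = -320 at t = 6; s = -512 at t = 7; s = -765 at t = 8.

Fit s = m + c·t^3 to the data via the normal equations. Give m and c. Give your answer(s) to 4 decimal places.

m = 3.5678, c = -1.5019

MᵀM·[m, c]ᵀ = Mᵀs reads: 6·m + 1268·c = -1883;  1268·m + 446234·c = -665674.
Δ = 6·446234 − 1268² = 1069580.
m = ((-1883)·446234 − 1268·(-665674))/1069580 = 381601/106958; c = (6·(-665674) − 1268·(-1883))/1069580 = -80320/53479.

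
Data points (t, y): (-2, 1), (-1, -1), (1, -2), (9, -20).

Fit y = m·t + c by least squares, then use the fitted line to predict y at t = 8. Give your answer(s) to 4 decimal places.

Compute the Gram sums: Σt·t = 87, Σt = 7, Σ1 = 4.
Moment sums: Σt·y = -183, Σy = -22.
So MᵀM·[m, c]ᵀ = Mᵀy: [[87, 7]; [7, 4]]·[m, c]ᵀ = [-183, -22]ᵀ.
Eliminating c: 4·(row 1) − 7·(row 2) gives 299·m = 4·(-183) − 7·(-22) = -578, so m = -578/299.
Then c = ((-22) − 7·(-578/299))/4 = -633/299.
At t = 8: ŷ = (-578/299)·(8) + (-633/299)·(1) = -5257/299.

ŷ = -17.5819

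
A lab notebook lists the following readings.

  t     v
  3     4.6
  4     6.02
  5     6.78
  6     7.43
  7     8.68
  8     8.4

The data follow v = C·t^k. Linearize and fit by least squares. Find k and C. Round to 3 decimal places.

k = 0.634, C = 2.396

Linearized form: ln v = k·ln t + ln C. From the 6 transformed points,
AᵀA = [[17.0401, 9.9115]; [9.9115, 6]], rhs = [19.4696, 11.5299]ᵀ  (here Σln t = 9.9115, Σ(ln t)² = 17.0401, Σln v = 11.5299, Σln t·ln v = 19.4696).
Slope k = (n·Σln t·ln v − Σln t·Σln v)/(n·Σ(ln t)² − (Σln t)²) = (6·19.4696 − 9.9115·11.5299)/4.0036 = 0.63430; ln C = (Σln v − k·Σln t)/n = 0.87385, so C = exp(0.87385) = 2.39611.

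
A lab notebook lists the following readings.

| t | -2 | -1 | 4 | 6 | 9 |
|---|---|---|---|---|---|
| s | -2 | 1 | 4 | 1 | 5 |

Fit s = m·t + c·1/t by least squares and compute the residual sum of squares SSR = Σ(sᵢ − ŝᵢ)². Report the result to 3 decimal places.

Forming MᵀM = [[138, 5]; [5, 1753/1296]] and Mᵀs = [70, 31/18]ᵀ gives MᵀM·[m, c]ᵀ = Mᵀs.
Eliminating c: (1753/1296)·(row 1) − 5·(row 2) gives (34919/216)·m = (1753/1296)·70 − 5·(31/18) = 55775/648, so m = 55775/104757.
Then c = ((31/18) − 5·(55775/104757))/(1753/1296) = -24264/34919.
Residuals: -134360/104757, 87740/104757, 214126/104757, -72587/34919, 9966/34919; SSR = 1144693/104757.

SSR = 10.927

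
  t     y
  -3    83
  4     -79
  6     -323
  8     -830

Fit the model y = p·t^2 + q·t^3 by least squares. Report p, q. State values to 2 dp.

Compute the Gram sums: Σt^2·t^2 = 5729, Σt^2·t^3 = 41325, Σt^3·t^3 = 313625.
Right-hand side: Σt^2·y = -65265, Σt^3·y = -502025.
So AᵀA·[p, q]ᵀ = Aᵀy: [[5729, 41325]; [41325, 313625]]·[p, q]ᵀ = [-65265, -502025]ᵀ.
Eliminating q: 313625·(row 1) − 41325·(row 2) gives 89002000·p = 313625·(-65265) − 41325·(-502025) = 277447500, so p = 554895/178004.
Then q = ((-502025) − 41325·(554895/178004))/313625 = -1790251/890020.

p = 3.12, q = -2.01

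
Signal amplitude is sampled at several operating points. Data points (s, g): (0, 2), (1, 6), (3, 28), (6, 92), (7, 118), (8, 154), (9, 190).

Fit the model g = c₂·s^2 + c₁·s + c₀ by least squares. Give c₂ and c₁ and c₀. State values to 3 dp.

Compute the Gram sums: Σs^2·s^2 = 14436, Σs^2·s = 1828, Σs^2 = 240, Σs·s = 240, Σs = 34, Σ1 = 7.
For Aᵀg: Σs^2·g = 34598, Σs·g = 4410, Σg = 590.
Solving the 3×3 system (Gaussian elimination) gives c₂ = 1653/814, c₁ = 1084/407, c₀ = 702/407.

c₂ = 2.031, c₁ = 2.663, c₀ = 1.725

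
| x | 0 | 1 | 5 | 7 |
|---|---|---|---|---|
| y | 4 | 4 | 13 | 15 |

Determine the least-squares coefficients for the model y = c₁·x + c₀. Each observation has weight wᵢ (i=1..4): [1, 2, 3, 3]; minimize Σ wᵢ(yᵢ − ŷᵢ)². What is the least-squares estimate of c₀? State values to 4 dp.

With design matrix A, AᵀWA = [[224, 38]; [38, 9]] and AᵀWy = [518, 96]ᵀ.
Δ = 224·9 − 38² = 572.
c₁ = (518·9 − 38·96)/572 = 39/22; c₀ = (224·96 − 38·518)/572 = 35/11.

c₀ = 3.1818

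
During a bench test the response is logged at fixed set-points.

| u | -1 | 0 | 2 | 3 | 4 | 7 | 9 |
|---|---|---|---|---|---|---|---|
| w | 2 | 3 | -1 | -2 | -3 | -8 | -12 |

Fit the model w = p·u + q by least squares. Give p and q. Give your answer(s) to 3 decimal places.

p = -1.467, q = 2.029

Setting ∂/∂p … = 0 gives: 160·p + 24·q = -186;  24·p + 7·q = -21.
Determinant 160·7 − 24² = 544.
p = ((-186)·7 − 24·(-21))/544 = -399/272; q = (160·(-21) − 24·(-186))/544 = 69/34.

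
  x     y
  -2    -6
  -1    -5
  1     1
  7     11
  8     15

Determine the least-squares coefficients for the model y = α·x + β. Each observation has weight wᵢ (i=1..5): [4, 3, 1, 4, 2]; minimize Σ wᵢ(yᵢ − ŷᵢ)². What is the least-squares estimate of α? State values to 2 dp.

Forming MᵀWM = [[344, 34]; [34, 14]] and MᵀWy = [612, 36]ᵀ gives MᵀWM·[α, β]ᵀ = MᵀWy.
Δ = 344·14 − 34² = 3660.
α = (612·14 − 34·36)/3660 = 612/305; β = (344·36 − 34·612)/3660 = -702/305.

α = 2.01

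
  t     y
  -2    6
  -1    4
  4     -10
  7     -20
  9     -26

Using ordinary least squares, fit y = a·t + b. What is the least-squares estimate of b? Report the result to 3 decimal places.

b = 0.781

Entries of MᵀM: Σt·t = 151, Σt = 17, Σ1 = 5.
And Σt·y = -430, Σy = -46.
Normal equations: [[151, 17]; [17, 5]]·[a, b]ᵀ = [-430, -46]ᵀ.
det = 151·5 − 17² = 466.
a = ((-430)·5 − 17·(-46))/466 = -684/233; b = (151·(-46) − 17·(-430))/466 = 182/233.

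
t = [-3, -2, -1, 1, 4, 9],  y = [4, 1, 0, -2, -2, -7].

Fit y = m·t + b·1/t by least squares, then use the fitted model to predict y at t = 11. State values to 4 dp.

ŷ = -8.4385

Compute the Gram sums: Σt·t = 112, Σt·1/t = 6, Σ1/t·1/t = 3157/1296.
For Aᵀy: Σt·y = -87, Σ1/t·y = -46/9.
Normal equations: [[112, 6]; [6, 3157/1296]]·[m, b]ᵀ = [-87, -46/9]ᵀ.
Determinant 112·(3157/1296) − 6² = 19183/81.
m = ((-87)·(3157/1296) − 6·(-46/9))/(19183/81) = -234915/306928; b = (112·(-46/9) − 6·(-87))/(19183/81) = -4086/19183.
At t = 11: ŷ = (-234915/306928)·(11) + (-4086/19183)·(1/11) = -28490091/3376208.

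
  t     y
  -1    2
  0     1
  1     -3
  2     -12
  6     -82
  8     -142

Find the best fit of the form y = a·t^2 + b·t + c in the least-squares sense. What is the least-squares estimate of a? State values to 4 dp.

Forming XᵀX = [[5410, 736, 106]; [736, 106, 16]; [106, 16, 6]] and Xᵀy = [-12089, -1657, -236]ᵀ gives XᵀX·[a, b, c]ᵀ = Xᵀy.
Inverting the 3×3 Gram matrix, [a, b, c]ᵀ = [-10711/5556, -33713/13890, 11087/9260]ᵀ.

a = -1.9278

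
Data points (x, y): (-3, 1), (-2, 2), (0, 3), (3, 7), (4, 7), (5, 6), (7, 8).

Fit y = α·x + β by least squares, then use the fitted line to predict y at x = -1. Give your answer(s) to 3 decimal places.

The normal equations are: 112·α + 14·β = 128;  14·α + 7·β = 34.
(Σx·x = 112, Σx = 14, Σ1 = 7, Σx·y = 128, Σy = 34.)
Δ = 112·7 − 14² = 588.
α = (128·7 − 14·34)/588 = 5/7; β = (112·34 − 14·128)/588 = 24/7.
At x = -1: ŷ = (5/7)·(-1) + (24/7)·(1) = 19/7.

ŷ = 2.714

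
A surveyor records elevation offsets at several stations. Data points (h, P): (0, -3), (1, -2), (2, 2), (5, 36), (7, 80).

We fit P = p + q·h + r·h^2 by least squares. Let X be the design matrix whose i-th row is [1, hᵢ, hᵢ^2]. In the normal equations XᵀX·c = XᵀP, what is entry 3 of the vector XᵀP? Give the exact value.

4826

Entry 3 ↔ basis h^2, so (XᵀP)_{3} = Σᵢ (h^2)·Pᵢ = (0)·(-3) + (1)·(-2) + (4)·(2) + (25)·(36) + (49)·(80) = 4826.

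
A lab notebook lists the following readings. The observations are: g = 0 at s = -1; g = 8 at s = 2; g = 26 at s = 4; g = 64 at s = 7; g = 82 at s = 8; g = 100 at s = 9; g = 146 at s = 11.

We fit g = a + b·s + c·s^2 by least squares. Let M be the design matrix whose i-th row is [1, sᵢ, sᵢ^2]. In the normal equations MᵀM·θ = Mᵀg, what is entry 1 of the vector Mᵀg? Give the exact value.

426

Entry 1 ↔ basis 1, so (Mᵀg)_{1} = Σᵢ gᵢ = (1)·(0) + (1)·(8) + (1)·(26) + (1)·(64) + (1)·(82) + (1)·(100) + (1)·(146) = 426.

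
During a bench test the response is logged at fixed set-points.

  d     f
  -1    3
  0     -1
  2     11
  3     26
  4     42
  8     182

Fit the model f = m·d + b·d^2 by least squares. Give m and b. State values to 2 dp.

XᵀX·[m, b]ᵀ = Xᵀf reads: 94·m + 610·b = 1721;  610·m + 4450·b = 12601.
(Σd·d = 94, Σd·d^2 = 610, Σd^2·d^2 = 4450, Σd·f = 1721, Σd^2·f = 12601.)
det = 94·4450 − 610² = 46200.
m = (1721·4450 − 610·12601)/46200 = -64/105; b = (94·12601 − 610·1721)/46200 = 3061/1050.

m = -0.61, b = 2.92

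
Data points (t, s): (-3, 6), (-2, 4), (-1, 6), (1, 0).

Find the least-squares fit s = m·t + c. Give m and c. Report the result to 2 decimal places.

Entries of XᵀX: Σt·t = 15, Σt = -5, Σ1 = 4.
For Xᵀs: Σt·s = -32, Σs = 16.
Normal equations: [[15, -5]; [-5, 4]]·[m, c]ᵀ = [-32, 16]ᵀ.
Eliminating c: 4·(row 1) − (-5)·(row 2) gives 35·m = 4·(-32) − (-5)·16 = -48, so m = -48/35.
Then c = (16 − (-5)·(-48/35))/4 = 16/7.

m = -1.37, c = 2.29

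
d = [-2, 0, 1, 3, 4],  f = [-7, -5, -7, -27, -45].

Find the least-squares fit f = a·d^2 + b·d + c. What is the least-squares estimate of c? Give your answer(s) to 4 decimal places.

The normal equations are: 354·a + 84·b + 30·c = -998;  84·a + 30·b + 6·c = -254;  30·a + 6·b + 5·c = -91.
Row-reducing yields a = -466/231, b = -162/77, c = -25/7.

c = -3.5714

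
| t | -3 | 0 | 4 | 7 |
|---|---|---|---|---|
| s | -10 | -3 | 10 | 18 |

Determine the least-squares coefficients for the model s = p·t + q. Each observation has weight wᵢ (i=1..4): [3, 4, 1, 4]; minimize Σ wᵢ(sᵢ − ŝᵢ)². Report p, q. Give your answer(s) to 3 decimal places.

p = 2.859, q = -2.147

The normal equations are: 239·p + 23·q = 634;  23·p + 12·q = 40.
(Σwᵢ·t·t = 239, Σwᵢ·t = 23, Σwᵢ·1 = 12, Σwᵢ·t·s = 634, Σwᵢ·s = 40.)
Determinant 239·12 − 23² = 2339.
p = (634·12 − 23·40)/2339 = 6688/2339; q = (239·40 − 23·634)/2339 = -5022/2339.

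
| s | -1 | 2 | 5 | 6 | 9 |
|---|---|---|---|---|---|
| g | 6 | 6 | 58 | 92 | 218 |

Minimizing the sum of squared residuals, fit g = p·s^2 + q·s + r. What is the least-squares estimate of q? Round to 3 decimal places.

q = -3.264

Compute the Gram sums: Σs^2·s^2 = 8499, Σs^2·s = 1077, Σs^2 = 147, Σs·s = 147, Σs = 21, Σ1 = 5.
Moment sums: Σs^2·g = 22450, Σs·g = 2810, Σg = 380.
So MᵀM·[p, q, r]ᵀ = Mᵀg: [[8499, 1077, 147]; [1077, 147, 21]; [147, 21, 5]]·[p, q, r]ᵀ = [22450, 2810, 380]ᵀ.
Inverting the 3×3 Gram matrix, [p, q, r]ᵀ = [2435/796, -7795/2388, -45/199]ᵀ.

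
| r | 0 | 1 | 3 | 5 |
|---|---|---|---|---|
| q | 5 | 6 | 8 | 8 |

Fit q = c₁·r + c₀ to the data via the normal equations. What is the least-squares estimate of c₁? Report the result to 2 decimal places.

c₁ = 0.63

Compute the Gram sums: Σr·r = 35, Σr = 9, Σ1 = 4.
For Xᵀq: Σr·q = 70, Σq = 27.
Normal equations: [[35, 9]; [9, 4]]·[c₁, c₀]ᵀ = [70, 27]ᵀ.
Determinant 35·4 − 9² = 59.
c₁ = (70·4 − 9·27)/59 = 37/59; c₀ = (35·27 − 9·70)/59 = 315/59.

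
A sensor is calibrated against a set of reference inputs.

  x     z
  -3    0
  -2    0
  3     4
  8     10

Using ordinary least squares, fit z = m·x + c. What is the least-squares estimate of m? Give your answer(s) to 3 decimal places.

m = 0.922

AᵀA·[m, c]ᵀ = Aᵀz reads: 86·m + 6·c = 92;  6·m + 4·c = 14.
(Σx·x = 86, Σx = 6, Σ1 = 4, Σx·z = 92, Σz = 14.)
det = 86·4 − 6² = 308.
m = (92·4 − 6·14)/308 = 71/77; c = (86·14 − 6·92)/308 = 163/77.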